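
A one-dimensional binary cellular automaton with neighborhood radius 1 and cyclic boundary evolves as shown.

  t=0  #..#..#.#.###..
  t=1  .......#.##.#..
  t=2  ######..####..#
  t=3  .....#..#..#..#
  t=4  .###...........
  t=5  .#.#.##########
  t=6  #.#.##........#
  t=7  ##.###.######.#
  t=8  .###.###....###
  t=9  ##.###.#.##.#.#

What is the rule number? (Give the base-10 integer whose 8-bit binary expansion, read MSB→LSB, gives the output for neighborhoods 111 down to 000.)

105

  ###|.  b7=0 t=0,i=11
  ##.|#  b6=1 t=0,i=12
  #.#|#  b5=1 t=0,i=7
  #..|.  b4=0 t=0,i=1
  .##|#  b3=1 t=0,i=10
  .#.|.  b2=0 t=0,i=0
  ..#|.  b1=0 t=0,i=2
  ...|#  b0=1 t=1,i=0
  bits 01101001 = 105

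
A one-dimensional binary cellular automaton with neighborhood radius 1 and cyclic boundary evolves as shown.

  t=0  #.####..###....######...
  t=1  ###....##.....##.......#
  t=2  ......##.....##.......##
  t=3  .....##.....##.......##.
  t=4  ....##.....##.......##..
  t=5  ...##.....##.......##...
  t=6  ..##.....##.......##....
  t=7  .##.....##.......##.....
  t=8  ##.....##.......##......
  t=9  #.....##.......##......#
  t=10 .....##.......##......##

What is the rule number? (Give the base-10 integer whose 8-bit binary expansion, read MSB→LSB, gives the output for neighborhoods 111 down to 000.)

  ###|.  b7=0 t=0,i=3
  ##.|.  b6=0 t=0,i=5
  #.#|#  b5=1 t=0,i=1
  #..|.  b4=0 t=0,i=6
  .##|#  b3=1 t=0,i=2
  .#.|#  b2=1 t=0,i=0
  ..#|#  b1=1 t=0,i=7
  ...|.  b0=0 t=0,i=12
  bits 00101110 = 46

46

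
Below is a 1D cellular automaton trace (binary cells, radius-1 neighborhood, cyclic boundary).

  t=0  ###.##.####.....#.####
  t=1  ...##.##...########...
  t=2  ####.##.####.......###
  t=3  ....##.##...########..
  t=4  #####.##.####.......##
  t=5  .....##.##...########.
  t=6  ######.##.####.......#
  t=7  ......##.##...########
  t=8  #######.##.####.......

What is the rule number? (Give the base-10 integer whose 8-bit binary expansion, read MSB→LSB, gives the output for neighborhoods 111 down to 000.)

  [7] ### => .  t=0,i=0
  [6] ##. => .  t=0,i=2
  [5] #.# => #  t=0,i=3
  [4] #.. => #  t=0,i=11
  [3] .## => #  t=0,i=4
  [2] .#. => #  t=0,i=16
  [1] ..# => #  t=0,i=15
  [0] ... => #  t=0,i=12
  bits 00111111 = 63

63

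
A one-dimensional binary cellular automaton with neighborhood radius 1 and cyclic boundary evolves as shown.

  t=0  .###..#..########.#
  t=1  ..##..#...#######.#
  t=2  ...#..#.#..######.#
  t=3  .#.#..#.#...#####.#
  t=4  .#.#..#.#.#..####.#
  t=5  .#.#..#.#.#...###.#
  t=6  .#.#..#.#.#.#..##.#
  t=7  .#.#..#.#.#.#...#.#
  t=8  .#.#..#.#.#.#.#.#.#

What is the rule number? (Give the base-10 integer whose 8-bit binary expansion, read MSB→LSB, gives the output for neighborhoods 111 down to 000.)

197

  ### -> #   bit 7 = 1  t=0,i=2
  ##. -> #   bit 6 = 1  t=0,i=3
  #.# -> .   bit 5 = 0  t=0,i=0
  #.. -> .   bit 4 = 0  t=0,i=4
  .## -> .   bit 3 = 0  t=0,i=1
  .#. -> #   bit 2 = 1  t=0,i=6
  ..# -> .   bit 1 = 0  t=0,i=5
  ... -> #   bit 0 = 1  t=1,i=8
  bits 11000101 = 197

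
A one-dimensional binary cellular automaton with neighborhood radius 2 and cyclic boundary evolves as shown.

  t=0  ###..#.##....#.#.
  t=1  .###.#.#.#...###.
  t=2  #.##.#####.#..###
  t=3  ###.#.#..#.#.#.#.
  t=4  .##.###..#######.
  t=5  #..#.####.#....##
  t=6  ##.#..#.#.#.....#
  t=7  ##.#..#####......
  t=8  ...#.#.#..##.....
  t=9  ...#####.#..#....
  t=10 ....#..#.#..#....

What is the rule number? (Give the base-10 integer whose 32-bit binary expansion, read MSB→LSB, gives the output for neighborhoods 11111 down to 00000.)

997901360

  #####|.  b31=0 t=2,i=7
  ####.|.  b30=0 t=2,i=8
  ###.#|#  b29=1 t=1,i=3
  ###..|#  b28=1 t=0,i=2
  ##.##|#  b27=1 t=2,i=1
  ##.#.|.  b26=0 t=1,i=4
  ##..#|#  b25=1 t=0,i=3
  ##...|#  b24=1 t=0,i=9
  #.###|.  b23=0 t=0,i=0
  #.##.|#  b22=1 t=0,i=7
  #.#.#|#  b21=1 t=0,i=15
  #.#..|#  b20=1 t=1,i=9
  #..##|#  b19=1 t=1,i=0
  #..#.|.  b18=0 t=0,i=4
  #...#|#  b17=1 t=1,i=11
  #....|.  b16=0 t=0,i=10
  .####|#  b15=1 t=2,i=6
  .###.|#  b14=1 t=0,i=1
  .##.#|.  b13=0 t=2,i=3
  .##..|.  b12=0 t=0,i=8
  .#.##|.  b11=0 t=0,i=6
  .#.#.|#  b10=1 t=0,i=14
  .#..#|.  b9=0 t=2,i=12
  .#...|.  b8=0 t=1,i=10
  ..###|.  b7=0 t=1,i=1
  ..##.|.  b6=0 t=4,i=1
  ..#.#|#  b5=1 t=0,i=5
  ..#..|#  b4=1 t=9,i=12
  ...##|.  b3=0 t=1,i=12
  ...#.|.  b2=0 t=0,i=12
  ....#|.  b1=0 t=0,i=11
  .....|.  b0=0 t=6,i=13
  bits 00111011011110101100010000110000 = 997901360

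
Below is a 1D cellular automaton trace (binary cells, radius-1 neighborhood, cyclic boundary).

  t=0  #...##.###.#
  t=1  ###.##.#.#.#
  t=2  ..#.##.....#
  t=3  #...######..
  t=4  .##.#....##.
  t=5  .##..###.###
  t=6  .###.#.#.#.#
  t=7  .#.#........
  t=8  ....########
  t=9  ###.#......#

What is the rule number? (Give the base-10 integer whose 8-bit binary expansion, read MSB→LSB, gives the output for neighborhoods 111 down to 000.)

  [7] ### => .  t=0,i=8
  [6] ##. => #  t=0,i=0
  [5] #.# => .  t=0,i=6
  [4] #.. => #  t=0,i=1
  [3] .## => #  t=0,i=4
  [2] .#. => .  t=1,i=7
  [1] ..# => .  t=0,i=3
  [0] ... => #  t=0,i=2
  bits 01011001 = 89

89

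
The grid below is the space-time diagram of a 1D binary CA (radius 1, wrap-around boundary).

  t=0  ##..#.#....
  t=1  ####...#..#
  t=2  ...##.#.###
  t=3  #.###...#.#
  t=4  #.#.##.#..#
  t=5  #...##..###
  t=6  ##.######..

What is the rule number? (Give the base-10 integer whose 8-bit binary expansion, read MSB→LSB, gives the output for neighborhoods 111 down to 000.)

90

  nb ###: next=.  (t=1,i=0, bit7=0)
  nb ##.: next=#  (t=0,i=1, bit6=1)
  nb #.#: next=.  (t=0,i=5, bit5=0)
  nb #..: next=#  (t=0,i=2, bit4=1)
  nb .##: next=#  (t=0,i=0, bit3=1)
  nb .#.: next=.  (t=0,i=4, bit2=0)
  nb ..#: next=#  (t=0,i=3, bit1=1)
  nb ...: next=.  (t=0,i=8, bit0=0)
  bits 01011010 = 90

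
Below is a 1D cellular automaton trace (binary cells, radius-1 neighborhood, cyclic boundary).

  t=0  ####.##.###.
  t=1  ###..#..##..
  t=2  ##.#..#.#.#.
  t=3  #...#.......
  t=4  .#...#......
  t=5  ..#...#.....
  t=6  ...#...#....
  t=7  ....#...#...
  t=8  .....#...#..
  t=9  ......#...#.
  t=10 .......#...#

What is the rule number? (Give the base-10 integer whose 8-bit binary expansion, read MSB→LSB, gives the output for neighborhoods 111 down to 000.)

  nb ###: next=#  (t=0,i=1, bit7=1)
  nb ##.: next=.  (t=0,i=3, bit6=0)
  nb #.#: next=.  (t=0,i=4, bit5=0)
  nb #..: next=#  (t=1,i=3, bit4=1)
  nb .##: next=#  (t=0,i=0, bit3=1)
  nb .#.: next=.  (t=1,i=5, bit2=0)
  nb ..#: next=.  (t=1,i=4, bit1=0)
  nb ...: next=.  (t=3,i=2, bit0=0)
  bits 10011000 = 152

152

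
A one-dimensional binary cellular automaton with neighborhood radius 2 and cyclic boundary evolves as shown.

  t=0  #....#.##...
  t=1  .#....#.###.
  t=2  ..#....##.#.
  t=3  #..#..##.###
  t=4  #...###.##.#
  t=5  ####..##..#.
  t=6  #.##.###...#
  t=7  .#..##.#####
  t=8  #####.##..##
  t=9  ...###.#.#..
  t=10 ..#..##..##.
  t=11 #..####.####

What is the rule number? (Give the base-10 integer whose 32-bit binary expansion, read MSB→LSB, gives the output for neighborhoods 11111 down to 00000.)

  nb #####: next=.  (t=7,i=9, bit31=0)
  nb ####.: next=#  (t=3,i=11, bit30=1)
  nb ###.#: next=#  (t=4,i=6, bit29=1)
  nb ###..: next=#  (t=1,i=10, bit28=1)
  nb ##.##: next=#  (t=3,i=8, bit27=1)
  nb ##.#.: next=#  (t=2,i=9, bit26=1)
  nb ##..#: next=.  (t=1,i=11, bit25=0)
  nb ##...: next=#  (t=0,i=9, bit24=1)
  nb #.###: next=#  (t=1,i=8, bit23=1)
  nb #.##.: next=.  (t=0,i=7, bit22=0)
  nb #.#.#: next=.  (t=9,i=7, bit21=0)
  nb #.#..: next=#  (t=2,i=10, bit20=1)
  nb #..##: next=#  (t=3,i=5, bit19=1)
  nb #..#.: next=.  (t=1,i=0, bit18=0)
  nb #...#: next=#  (t=0,i=10, bit17=1)
  nb #....: next=.  (t=0,i=2, bit16=0)
  nb .####: next=.  (t=3,i=10, bit15=0)
  nb .###.: next=.  (t=1,i=9, bit14=0)
  nb .##.#: next=.  (t=2,i=8, bit13=0)
  nb .##..: next=#  (t=0,i=8, bit12=1)
  nb .#.##: next=#  (t=0,i=6, bit11=1)
  nb .#.#.: next=.  (t=9,i=8, bit10=0)
  nb .#..#: next=#  (t=3,i=4, bit9=1)
  nb .#...: next=#  (t=0,i=1, bit8=1)
  nb ..###: next=.  (t=4,i=4, bit7=0)
  nb ..##.: next=#  (t=2,i=7, bit6=1)
  nb ..#.#: next=.  (t=0,i=5, bit5=0)
  nb ..#..: next=.  (t=0,i=0, bit4=0)
  nb ...##: next=#  (t=2,i=6, bit3=1)
  nb ...#.: next=.  (t=0,i=4, bit2=0)
  nb ....#: next=.  (t=0,i=3, bit1=0)
  nb .....: next=.  (t=9,i=0, bit0=0)
  bits 01111101100110100001101101001000 = 2107251528

2107251528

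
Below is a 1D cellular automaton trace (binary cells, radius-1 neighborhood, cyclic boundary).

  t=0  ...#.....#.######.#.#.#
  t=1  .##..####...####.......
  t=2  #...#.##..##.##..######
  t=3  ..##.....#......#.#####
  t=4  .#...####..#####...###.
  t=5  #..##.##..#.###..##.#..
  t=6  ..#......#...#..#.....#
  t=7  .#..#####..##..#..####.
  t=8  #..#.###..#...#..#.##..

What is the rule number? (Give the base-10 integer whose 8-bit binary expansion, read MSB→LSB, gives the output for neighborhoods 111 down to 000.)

131

  [7] ### => #  t=0,i=12
  [6] ##. => .  t=0,i=16
  [5] #.# => .  t=0,i=10
  [4] #.. => .  t=0,i=0
  [3] .## => .  t=0,i=11
  [2] .#. => .  t=0,i=3
  [1] ..# => #  t=0,i=2
  [0] ... => #  t=0,i=1
  bits 10000011 = 131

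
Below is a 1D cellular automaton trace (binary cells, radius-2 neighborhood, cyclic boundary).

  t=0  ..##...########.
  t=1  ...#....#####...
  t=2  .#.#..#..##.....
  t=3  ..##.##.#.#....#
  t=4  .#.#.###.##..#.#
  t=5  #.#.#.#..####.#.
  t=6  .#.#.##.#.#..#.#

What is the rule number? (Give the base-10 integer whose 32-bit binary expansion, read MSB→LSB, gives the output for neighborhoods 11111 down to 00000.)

  [31] ##### => #  t=0,i=9
  [30] ####. => .  t=0,i=13
  [29] ###.# => .  t=4,i=7
  [28] ###.. => .  t=0,i=14
  [27] ##.## => .  t=3,i=4
  [26] ##.#. => #  t=3,i=7
  [25] ##..# => #  t=4,i=11
  [24] ##... => .  t=0,i=4
  [23] #.### => .  t=4,i=5
  [22] #.##. => #  t=3,i=5
  [21] #.#.# => .  t=3,i=8
  [20] #.#.. => #  t=2,i=3
  [19] #..## => #  t=2,i=8
  [18] #..#. => #  t=2,i=5
  [17] #...# => .  t=0,i=0
  [16] #.... => .  t=1,i=5
  [15] .#### => #  t=0,i=8
  [14] .###. => #  t=4,i=6
  [13] .##.# => #  t=3,i=3
  [12] .##.. => #  t=0,i=3
  [11] .#.## => #  t=4,i=4
  [10] .#.#. => #  t=2,i=2
  [9] .#..# => .  t=2,i=4
  [8] .#... => .  t=1,i=4
  [7] ..### => .  t=0,i=7
  [6] ..##. => .  t=0,i=2
  [5] ..#.# => .  t=2,i=1
  [4] ..#.. => #  t=1,i=3
  [3] ...## => .  t=0,i=1
  [2] ...#. => .  t=1,i=2
  [1] ....# => #  t=1,i=1
  [0] ..... => .  t=1,i=0
  bits 10000110010111001111110000010010 = 2254240786

2254240786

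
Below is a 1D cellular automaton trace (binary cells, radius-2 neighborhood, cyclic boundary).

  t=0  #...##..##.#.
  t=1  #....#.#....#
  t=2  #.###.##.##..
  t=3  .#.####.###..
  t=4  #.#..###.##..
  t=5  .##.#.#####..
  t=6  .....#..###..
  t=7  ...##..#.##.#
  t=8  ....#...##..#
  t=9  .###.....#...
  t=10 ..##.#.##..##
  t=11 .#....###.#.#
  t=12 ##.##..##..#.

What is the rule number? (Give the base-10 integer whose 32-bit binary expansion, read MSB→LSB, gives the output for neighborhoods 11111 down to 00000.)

  [31] ##### => #  t=5,i=8
  [30] ####. => #  t=3,i=5
  [29] ###.# => #  t=2,i=4
  [28] ###.. => #  t=3,i=10
  [27] ##.## => #  t=2,i=5
  [26] ##.#. => .  t=0,i=10
  [25] ##..# => .  t=0,i=6
  [24] ##... => .  t=1,i=1
  [23] #.### => .  t=2,i=2
  [22] #.##. => #  t=2,i=6
  [21] #.#.# => .  t=0,i=11
  [20] #.#.. => #  t=0,i=0
  [19] #..## => #  t=0,i=7
  [18] #..#. => .  t=2,i=12
  [17] #...# => .  t=0,i=2
  [16] #.... => #  t=1,i=2
  [15] .#### => .  t=3,i=4
  [14] .###. => #  t=2,i=3
  [13] .##.# => .  t=0,i=9
  [12] .##.. => #  t=0,i=5
  [11] .#.## => #  t=2,i=1
  [10] .#.#. => #  t=0,i=12
  [9] .#..# => .  t=4,i=3
  [8] .#... => .  t=0,i=1
  [7] ..### => .  t=4,i=5
  [6] ..##. => .  t=0,i=4
  [5] ..#.# => .  t=1,i=5
  [4] ..#.. => .  t=6,i=5
  [3] ...## => .  t=0,i=3
  [2] ...#. => #  t=1,i=4
  [1] ....# => #  t=1,i=3
  [0] ..... => .  t=6,i=0
  bits 11111000010110010101110000000110 = 4166605830

4166605830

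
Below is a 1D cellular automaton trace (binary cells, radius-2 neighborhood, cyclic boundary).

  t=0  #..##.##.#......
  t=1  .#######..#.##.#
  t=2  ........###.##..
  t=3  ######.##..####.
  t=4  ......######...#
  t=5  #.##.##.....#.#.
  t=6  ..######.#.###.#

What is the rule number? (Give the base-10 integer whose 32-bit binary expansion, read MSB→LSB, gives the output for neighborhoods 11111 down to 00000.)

  ##### -> .   bit 31 = 0  t=1,i=3
  ####. -> .   bit 30 = 0  t=1,i=6
  ###.# -> .   bit 29 = 0  t=2,i=10
  ###.. -> .   bit 28 = 0  t=1,i=7
  ##.## -> #   bit 27 = 1  t=0,i=5
  ##.#. -> .   bit 26 = 0  t=0,i=8
  ##..# -> #   bit 25 = 1  t=1,i=8
  ##... -> #   bit 24 = 1  t=2,i=14
  #.### -> .   bit 23 = 0  t=1,i=1
  #.##. -> #   bit 22 = 1  t=0,i=6
  #.#.# -> .   bit 21 = 0  t=1,i=15
  #.#.. -> .   bit 20 = 0  t=0,i=9
  #..## -> #   bit 19 = 1  t=0,i=2
  #..#. -> #   bit 18 = 1  t=1,i=9
  #...# -> .   bit 17 = 0  t=4,i=13
  #.... -> .   bit 16 = 0  t=0,i=11
  .#### -> .   bit 15 = 0  t=1,i=2
  .###. -> .   bit 14 = 0  t=2,i=9
  .##.# -> #   bit 13 = 1  t=0,i=4
  .##.. -> #   bit 12 = 1  t=2,i=13
  .#.## -> .   bit 11 = 0  t=1,i=0
  .#.#. -> #   bit 10 = 1  t=5,i=13
  .#..# -> #   bit 9 = 1  t=0,i=1
  .#... -> #   bit 8 = 1  t=0,i=10
  ..### -> #   bit 7 = 1  t=2,i=8
  ..##. -> #   bit 6 = 1  t=0,i=3
  ..#.# -> #   bit 5 = 1  t=1,i=10
  ..#.. -> .   bit 4 = 0  t=0,i=0
  ...## -> #   bit 3 = 1  t=2,i=7
  ...#. -> #   bit 2 = 1  t=0,i=15
  ....# -> .   bit 1 = 0  t=0,i=14
  ..... -> #   bit 0 = 1  t=0,i=12
  bits 00001011010011000011011111101101 = 189544429

189544429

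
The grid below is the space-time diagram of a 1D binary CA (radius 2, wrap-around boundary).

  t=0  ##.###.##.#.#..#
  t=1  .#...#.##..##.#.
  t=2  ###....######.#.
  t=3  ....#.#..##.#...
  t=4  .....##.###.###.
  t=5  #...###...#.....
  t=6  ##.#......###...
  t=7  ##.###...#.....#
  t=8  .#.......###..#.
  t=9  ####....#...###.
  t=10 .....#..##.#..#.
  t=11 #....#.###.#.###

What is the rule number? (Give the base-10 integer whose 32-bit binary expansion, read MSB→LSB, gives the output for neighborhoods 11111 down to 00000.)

  ##### -> #   bit 31 = 1  t=2,i=9
  ####. -> .   bit 30 = 0  t=2,i=11
  ###.# -> #   bit 29 = 1  t=0,i=1
  ###.. -> .   bit 28 = 0  t=2,i=2
  ##.## -> .   bit 27 = 0  t=0,i=2
  ##.#. -> .   bit 26 = 0  t=0,i=9
  ##..# -> #   bit 25 = 1  t=1,i=9
  ##... -> .   bit 24 = 0  t=2,i=3
  #.### -> .   bit 23 = 0  t=0,i=3
  #.##. -> #   bit 22 = 1  t=0,i=7
  #.#.# -> .   bit 21 = 0  t=0,i=10
  #.#.. -> #   bit 20 = 1  t=0,i=12
  #..## -> #   bit 19 = 1  t=0,i=14
  #..#. -> #   bit 18 = 1  t=1,i=0
  #...# -> .   bit 17 = 0  t=1,i=3
  #.... -> #   bit 16 = 1  t=2,i=4
  .#### -> .   bit 15 = 0  t=2,i=8
  .###. -> .   bit 14 = 0  t=0,i=0
  .##.# -> #   bit 13 = 1  t=0,i=8
  .##.. -> #   bit 12 = 1  t=1,i=8
  .#.## -> .   bit 11 = 0  t=1,i=6
  .#.#. -> #   bit 10 = 1  t=0,i=11
  .#..# -> .   bit 9 = 0  t=0,i=13
  .#... -> #   bit 8 = 1  t=1,i=2
  ..### -> .   bit 7 = 0  t=0,i=15
  ..##. -> #   bit 6 = 1  t=1,i=11
  ..#.# -> .   bit 5 = 0  t=1,i=5
  ..#.. -> #   bit 4 = 1  t=1,i=1
  ...## -> #   bit 3 = 1  t=2,i=6
  ...#. -> .   bit 2 = 0  t=1,i=4
  ....# -> .   bit 1 = 0  t=2,i=5
  ..... -> .   bit 0 = 0  t=3,i=0
  bits 10100010010111010011010101011000 = 2724017496

2724017496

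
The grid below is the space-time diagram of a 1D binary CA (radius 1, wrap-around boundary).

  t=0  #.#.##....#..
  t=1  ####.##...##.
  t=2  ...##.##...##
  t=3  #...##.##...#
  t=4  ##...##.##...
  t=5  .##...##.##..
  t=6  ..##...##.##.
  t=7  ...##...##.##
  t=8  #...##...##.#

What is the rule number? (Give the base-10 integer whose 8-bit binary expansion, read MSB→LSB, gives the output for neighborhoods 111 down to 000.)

  ### -> .   bit 7 = 0  t=1,i=1
  ##. -> #   bit 6 = 1  t=0,i=5
  #.# -> #   bit 5 = 1  t=0,i=1
  #.. -> #   bit 4 = 1  t=0,i=6
  .## -> .   bit 3 = 0  t=0,i=4
  .#. -> #   bit 2 = 1  t=0,i=0
  ..# -> .   bit 1 = 0  t=0,i=9
  ... -> .   bit 0 = 0  t=0,i=7
  bits 01110100 = 116

116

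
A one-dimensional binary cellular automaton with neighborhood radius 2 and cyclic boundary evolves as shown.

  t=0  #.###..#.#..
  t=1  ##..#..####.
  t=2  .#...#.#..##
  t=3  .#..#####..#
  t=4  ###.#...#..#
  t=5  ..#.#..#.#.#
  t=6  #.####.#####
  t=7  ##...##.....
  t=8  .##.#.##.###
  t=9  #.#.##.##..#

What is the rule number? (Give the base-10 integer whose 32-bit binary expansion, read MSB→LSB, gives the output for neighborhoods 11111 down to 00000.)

  nb #####: next=.  (t=3,i=6, bit31=0)
  nb ####.: next=.  (t=1,i=9, bit30=0)
  nb ###.#: next=#  (t=1,i=10, bit29=1)
  nb ###..: next=#  (t=0,i=4, bit28=1)
  nb ##.##: next=#  (t=1,i=11, bit27=1)
  nb ##.#.: next=.  (t=2,i=0, bit26=0)
  nb ##..#: next=.  (t=0,i=5, bit25=0)
  nb ##...: next=#  (t=7,i=2, bit24=1)
  nb #.###: next=.  (t=0,i=2, bit23=0)
  nb #.##.: next=.  (t=1,i=0, bit22=0)
  nb #.#.#: next=#  (t=5,i=9, bit21=1)
  nb #.#..: next=#  (t=0,i=9, bit20=1)
  nb #..##: next=.  (t=1,i=6, bit19=0)
  nb #..#.: next=.  (t=0,i=6, bit18=0)
  nb #...#: next=.  (t=2,i=3, bit17=0)
  nb #....: next=.  (t=7,i=8, bit16=0)
  nb .####: next=.  (t=1,i=8, bit15=0)
  nb .###.: next=.  (t=0,i=3, bit14=0)
  nb .##.#: next=#  (t=2,i=11, bit13=1)
  nb .##..: next=#  (t=1,i=1, bit12=1)
  nb .#.##: next=#  (t=0,i=1, bit11=1)
  nb .#.#.: next=#  (t=0,i=8, bit10=1)
  nb .#..#: next=#  (t=0,i=10, bit9=1)
  nb .#...: next=.  (t=2,i=2, bit8=0)
  nb ..###: next=#  (t=1,i=7, bit7=1)
  nb ..##.: next=.  (t=2,i=10, bit6=0)
  nb ..#.#: next=#  (t=0,i=0, bit5=1)
  nb ..#..: next=.  (t=1,i=4, bit4=0)
  nb ...##: next=#  (t=7,i=4, bit3=1)
  nb ...#.: next=#  (t=2,i=4, bit2=1)
  nb ....#: next=#  (t=7,i=10, bit1=1)
  nb .....: next=#  (t=7,i=9, bit0=1)
  bits 00111001001100000011111010101111 = 959463087

959463087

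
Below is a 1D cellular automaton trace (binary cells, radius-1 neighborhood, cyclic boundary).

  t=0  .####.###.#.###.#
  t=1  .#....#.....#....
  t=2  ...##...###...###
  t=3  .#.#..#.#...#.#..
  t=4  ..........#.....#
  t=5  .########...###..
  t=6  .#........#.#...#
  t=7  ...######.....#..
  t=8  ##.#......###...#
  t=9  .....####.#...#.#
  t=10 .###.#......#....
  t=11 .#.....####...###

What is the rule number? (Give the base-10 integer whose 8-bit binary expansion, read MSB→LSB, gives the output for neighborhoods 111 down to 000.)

9

  nb ###: next=.  (t=0,i=2, bit7=0)
  nb ##.: next=.  (t=0,i=4, bit6=0)
  nb #.#: next=.  (t=0,i=0, bit5=0)
  nb #..: next=.  (t=1,i=2, bit4=0)
  nb .##: next=#  (t=0,i=1, bit3=1)
  nb .#.: next=.  (t=0,i=10, bit2=0)
  nb ..#: next=.  (t=1,i=0, bit1=0)
  nb ...: next=#  (t=1,i=3, bit0=1)
  bits 00001001 = 9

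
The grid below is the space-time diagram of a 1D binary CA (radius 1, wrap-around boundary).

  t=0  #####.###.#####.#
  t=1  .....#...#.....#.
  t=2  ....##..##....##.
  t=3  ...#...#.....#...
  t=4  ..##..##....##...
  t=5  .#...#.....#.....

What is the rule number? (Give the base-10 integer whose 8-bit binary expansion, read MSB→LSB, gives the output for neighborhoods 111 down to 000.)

38

  [7] ### => .  t=0,i=0
  [6] ##. => .  t=0,i=4
  [5] #.# => #  t=0,i=5
  [4] #.. => .  t=1,i=6
  [3] .## => .  t=0,i=6
  [2] .#. => #  t=1,i=5
  [1] ..# => #  t=1,i=4
  [0] ... => .  t=1,i=0
  bits 00100110 = 38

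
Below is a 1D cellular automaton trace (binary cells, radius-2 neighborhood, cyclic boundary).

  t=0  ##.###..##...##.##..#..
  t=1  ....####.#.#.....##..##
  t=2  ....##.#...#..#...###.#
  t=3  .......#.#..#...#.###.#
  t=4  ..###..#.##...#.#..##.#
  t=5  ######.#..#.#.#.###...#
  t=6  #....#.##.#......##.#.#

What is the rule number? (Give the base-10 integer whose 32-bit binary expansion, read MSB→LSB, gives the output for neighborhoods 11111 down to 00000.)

  nb #####: next=.  (t=5,i=1, bit31=0)
  nb ####.: next=.  (t=1,i=6, bit30=0)
  nb ###.#: next=#  (t=1,i=7, bit29=1)
  nb ###..: next=#  (t=0,i=5, bit28=1)
  nb ##.##: next=.  (t=0,i=2, bit27=0)
  nb ##.#.: next=.  (t=1,i=8, bit26=0)
  nb ##..#: next=#  (t=0,i=6, bit25=1)
  nb ##...: next=.  (t=0,i=10, bit24=0)
  nb #.###: next=.  (t=0,i=3, bit23=0)
  nb #.##.: next=.  (t=0,i=16, bit22=0)
  nb #.#.#: next=.  (t=1,i=9, bit21=0)
  nb #.#..: next=#  (t=1,i=11, bit20=1)
  nb #..##: next=#  (t=0,i=7, bit19=1)
  nb #..#.: next=.  (t=0,i=19, bit18=0)
  nb #...#: next=#  (t=0,i=11, bit17=1)
  nb #....: next=.  (t=1,i=1, bit16=0)
  nb .####: next=#  (t=1,i=5, bit15=1)
  nb .###.: next=#  (t=0,i=4, bit14=1)
  nb .##.#: next=.  (t=0,i=1, bit13=0)
  nb .##..: next=#  (t=0,i=9, bit12=1)
  nb .#.##: next=.  (t=3,i=17, bit11=0)
  nb .#.#.: next=.  (t=1,i=10, bit10=0)
  nb .#..#: next=#  (t=0,i=21, bit9=1)
  nb .#...: next=.  (t=1,i=12, bit8=0)
  nb ..###: next=#  (t=1,i=4, bit7=1)
  nb ..##.: next=.  (t=0,i=0, bit6=0)
  nb ..#.#: next=#  (t=3,i=7, bit5=1)
  nb ..#..: next=.  (t=0,i=20, bit4=0)
  nb ...##: next=.  (t=0,i=12, bit3=0)
  nb ...#.: next=.  (t=2,i=10, bit2=0)
  nb ....#: next=.  (t=1,i=2, bit1=0)
  nb .....: next=#  (t=1,i=14, bit0=1)
  bits 00110010000110101101001010100001 = 840618657

840618657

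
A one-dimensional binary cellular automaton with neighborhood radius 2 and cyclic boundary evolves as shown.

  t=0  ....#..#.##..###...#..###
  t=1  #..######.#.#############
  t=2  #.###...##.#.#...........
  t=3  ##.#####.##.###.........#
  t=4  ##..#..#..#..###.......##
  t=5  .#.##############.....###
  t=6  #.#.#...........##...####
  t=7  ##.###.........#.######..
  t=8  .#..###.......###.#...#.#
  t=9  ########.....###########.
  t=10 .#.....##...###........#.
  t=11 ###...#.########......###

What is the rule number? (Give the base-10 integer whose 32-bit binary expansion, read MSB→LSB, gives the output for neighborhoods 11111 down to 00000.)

  [31] ##### => .  t=1,i=5
  [30] ####. => .  t=1,i=7
  [29] ###.# => #  t=1,i=8
  [28] ###.. => #  t=0,i=15
  [27] ##.## => .  t=3,i=2
  [26] ##.#. => #  t=1,i=9
  [25] ##..# => .  t=0,i=11
  [24] ##... => #  t=0,i=0
  [23] #.### => .  t=1,i=12
  [22] #.##. => .  t=0,i=9
  [21] #.#.# => .  t=1,i=10
  [20] #.#.. => #  t=2,i=13
  [19] #..## => #  t=0,i=12
  [18] #..#. => #  t=0,i=6
  [17] #...# => #  t=0,i=17
  [16] #.... => .  t=0,i=1
  [15] .#### => #  t=1,i=4
  [14] .###. => #  t=0,i=14
  [13] .##.# => #  t=2,i=9
  [12] .##.. => #  t=0,i=10
  [11] .#.## => #  t=0,i=8
  [10] .#.#. => #  t=2,i=12
  [9] .#..# => #  t=0,i=5
  [8] .#... => #  t=2,i=14
  [7] ..### => #  t=0,i=13
  [6] ..##. => .  t=2,i=8
  [5] ..#.# => #  t=0,i=7
  [4] ..#.. => #  t=0,i=4
  [3] ...## => #  t=2,i=7
  [2] ...#. => #  t=0,i=3
  [1] ....# => .  t=0,i=2
  [0] ..... => .  t=2,i=16
  bits 00110101000111101111111110111100 = 891223996

891223996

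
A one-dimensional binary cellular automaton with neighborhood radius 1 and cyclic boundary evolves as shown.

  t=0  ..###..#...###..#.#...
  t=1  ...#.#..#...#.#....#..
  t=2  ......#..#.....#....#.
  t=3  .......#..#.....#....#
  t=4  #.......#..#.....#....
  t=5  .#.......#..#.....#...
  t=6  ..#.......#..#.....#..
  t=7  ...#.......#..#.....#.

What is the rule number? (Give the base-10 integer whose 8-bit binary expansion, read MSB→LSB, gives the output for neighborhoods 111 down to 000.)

144

  ###|#  b7=1 t=0,i=3
  ##.|.  b6=0 t=0,i=4
  #.#|.  b5=0 t=0,i=17
  #..|#  b4=1 t=0,i=5
  .##|.  b3=0 t=0,i=2
  .#.|.  b2=0 t=0,i=7
  ..#|.  b1=0 t=0,i=1
  ...|.  b0=0 t=0,i=0
  bits 10010000 = 144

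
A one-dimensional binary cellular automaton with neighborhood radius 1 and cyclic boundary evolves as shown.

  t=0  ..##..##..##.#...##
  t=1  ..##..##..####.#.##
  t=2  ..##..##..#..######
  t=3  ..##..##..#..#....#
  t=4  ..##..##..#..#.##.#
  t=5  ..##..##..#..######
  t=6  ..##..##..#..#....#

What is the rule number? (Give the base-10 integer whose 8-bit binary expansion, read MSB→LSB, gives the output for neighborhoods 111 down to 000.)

109

  [7] ### => .  t=1,i=11
  [6] ##. => #  t=0,i=3
  [5] #.# => #  t=0,i=12
  [4] #.. => .  t=0,i=0
  [3] .## => #  t=0,i=2
  [2] .#. => #  t=0,i=13
  [1] ..# => .  t=0,i=1
  [0] ... => #  t=0,i=15
  bits 01101101 = 109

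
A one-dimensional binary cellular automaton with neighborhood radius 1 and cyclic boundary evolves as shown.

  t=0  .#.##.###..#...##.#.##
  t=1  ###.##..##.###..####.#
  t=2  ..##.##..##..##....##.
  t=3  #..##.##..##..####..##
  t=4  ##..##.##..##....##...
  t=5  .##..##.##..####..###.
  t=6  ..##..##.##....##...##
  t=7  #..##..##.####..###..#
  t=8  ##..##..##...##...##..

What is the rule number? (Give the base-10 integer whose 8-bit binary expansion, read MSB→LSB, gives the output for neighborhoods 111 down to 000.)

117

  [7] ### => .  t=0,i=7
  [6] ##. => #  t=0,i=4
  [5] #.# => #  t=0,i=0
  [4] #.. => #  t=0,i=9
  [3] .## => .  t=0,i=3
  [2] .#. => #  t=0,i=1
  [1] ..# => .  t=0,i=10
  [0] ... => #  t=0,i=13
  bits 01110101 = 117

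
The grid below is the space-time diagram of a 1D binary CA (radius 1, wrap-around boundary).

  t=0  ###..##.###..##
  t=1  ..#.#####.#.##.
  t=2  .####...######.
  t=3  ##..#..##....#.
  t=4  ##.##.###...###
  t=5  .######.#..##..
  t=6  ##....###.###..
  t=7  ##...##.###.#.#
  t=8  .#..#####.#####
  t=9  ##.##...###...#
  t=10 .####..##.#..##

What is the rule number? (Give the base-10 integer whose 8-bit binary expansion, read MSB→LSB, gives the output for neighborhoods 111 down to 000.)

  [7] ### => .  t=0,i=0
  [6] ##. => #  t=0,i=2
  [5] #.# => #  t=0,i=7
  [4] #.. => .  t=0,i=3
  [3] .## => #  t=0,i=5
  [2] .#. => #  t=1,i=2
  [1] ..# => #  t=0,i=4
  [0] ... => .  t=1,i=0
  bits 01101110 = 110

110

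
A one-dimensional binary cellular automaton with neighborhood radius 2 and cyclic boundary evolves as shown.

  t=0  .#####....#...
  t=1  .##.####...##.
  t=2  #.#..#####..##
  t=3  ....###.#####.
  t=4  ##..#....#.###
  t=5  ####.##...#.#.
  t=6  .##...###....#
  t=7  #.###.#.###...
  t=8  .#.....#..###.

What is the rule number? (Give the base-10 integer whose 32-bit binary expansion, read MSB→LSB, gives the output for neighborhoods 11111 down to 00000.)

  [31] ##### => .  t=0,i=3
  [30] ####. => #  t=0,i=4
  [29] ###.# => .  t=2,i=0
  [28] ###.. => #  t=0,i=5
  [27] ##.## => .  t=1,i=3
  [26] ##.#. => .  t=2,i=1
  [25] ##..# => #  t=1,i=13
  [24] ##... => #  t=0,i=6
  [23] #.### => .  t=1,i=4
  [22] #.##. => .  t=5,i=5
  [21] #.#.# => .  t=5,i=12
  [20] #.#.. => .  t=2,i=2
  [19] #..## => #  t=1,i=0
  [18] #..#. => #  t=4,i=3
  [17] #...# => #  t=1,i=9
  [16] #.... => #  t=0,i=7
  [15] .#### => #  t=0,i=2
  [14] .###. => .  t=2,i=13
  [13] .##.# => #  t=1,i=2
  [12] .##.. => #  t=1,i=12
  [11] .#.## => #  t=4,i=10
  [10] .#.#. => .  t=5,i=11
  [9] .#..# => .  t=2,i=3
  [8] .#... => #  t=0,i=11
  [7] ..### => #  t=0,i=1
  [6] ..##. => .  t=1,i=1
  [5] ..#.# => .  t=4,i=9
  [4] ..#.. => .  t=0,i=10
  [3] ...## => .  t=0,i=0
  [2] ...#. => .  t=0,i=9
  [1] ....# => .  t=0,i=8
  [0] ..... => #  t=3,i=1
  bits 01010011000011111011100110000001 = 1393539457

1393539457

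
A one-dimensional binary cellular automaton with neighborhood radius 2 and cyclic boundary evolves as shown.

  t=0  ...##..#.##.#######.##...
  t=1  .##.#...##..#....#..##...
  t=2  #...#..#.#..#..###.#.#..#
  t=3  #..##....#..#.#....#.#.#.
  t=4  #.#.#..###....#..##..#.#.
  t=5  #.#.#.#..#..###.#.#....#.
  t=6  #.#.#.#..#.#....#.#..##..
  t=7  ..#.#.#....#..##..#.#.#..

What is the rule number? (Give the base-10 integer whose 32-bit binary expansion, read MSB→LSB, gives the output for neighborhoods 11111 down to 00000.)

  [31] ##### => .  t=0,i=14
  [30] ####. => #  t=0,i=17
  [29] ###.# => .  t=0,i=18
  [28] ###.. => #  t=4,i=9
  [27] ##.## => .  t=0,i=11
  [26] ##.#. => .  t=1,i=3
  [25] ##..# => .  t=0,i=5
  [24] ##... => .  t=0,i=22
  [23] #.### => #  t=0,i=12
  [22] #.##. => #  t=0,i=9
  [21] #.#.# => #  t=2,i=19
  [20] #.#.. => #  t=1,i=4
  [19] #..## => #  t=1,i=19
  [18] #..#. => .  t=0,i=6
  [17] #...# => .  t=1,i=6
  [16] #.... => .  t=0,i=23
  [15] .#### => .  t=0,i=13
  [14] .###. => .  t=2,i=16
  [13] .##.# => .  t=0,i=10
  [12] .##.. => #  t=0,i=4
  [11] .#.## => #  t=0,i=8
  [10] .#.#. => .  t=2,i=8
  [9] .#..# => .  t=1,i=18
  [8] .#... => .  t=1,i=5
  [7] ..### => .  t=2,i=15
  [6] ..##. => .  t=0,i=3
  [5] ..#.# => .  t=0,i=7
  [4] ..#.. => #  t=1,i=12
  [3] ...## => #  t=0,i=2
  [2] ...#. => #  t=1,i=16
  [1] ....# => #  t=0,i=1
  [0] ..... => .  t=0,i=0
  bits 01010000111110000001100000011110 = 1358436382

1358436382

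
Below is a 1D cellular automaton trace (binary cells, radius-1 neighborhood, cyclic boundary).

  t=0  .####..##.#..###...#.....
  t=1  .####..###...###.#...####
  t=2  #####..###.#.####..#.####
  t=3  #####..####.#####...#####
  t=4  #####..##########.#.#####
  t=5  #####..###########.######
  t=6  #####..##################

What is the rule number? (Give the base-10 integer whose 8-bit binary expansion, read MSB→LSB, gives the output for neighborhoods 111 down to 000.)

233

  [7] ### => #  t=0,i=2
  [6] ##. => #  t=0,i=4
  [5] #.# => #  t=0,i=9
  [4] #.. => .  t=0,i=5
  [3] .## => #  t=0,i=1
  [2] .#. => .  t=0,i=10
  [1] ..# => .  t=0,i=0
  [0] ... => #  t=0,i=17
  bits 11101001 = 233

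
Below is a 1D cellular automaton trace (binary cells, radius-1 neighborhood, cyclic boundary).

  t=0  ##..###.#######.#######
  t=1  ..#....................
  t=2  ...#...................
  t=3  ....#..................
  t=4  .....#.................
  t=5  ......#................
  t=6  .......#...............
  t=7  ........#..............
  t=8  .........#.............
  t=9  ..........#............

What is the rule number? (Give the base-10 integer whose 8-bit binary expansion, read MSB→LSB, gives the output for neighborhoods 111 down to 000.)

16

  nb ###: next=.  (t=0,i=0, bit7=0)
  nb ##.: next=.  (t=0,i=1, bit6=0)
  nb #.#: next=.  (t=0,i=7, bit5=0)
  nb #..: next=#  (t=0,i=2, bit4=1)
  nb .##: next=.  (t=0,i=4, bit3=0)
  nb .#.: next=.  (t=1,i=2, bit2=0)
  nb ..#: next=.  (t=0,i=3, bit1=0)
  nb ...: next=.  (t=1,i=0, bit0=0)
  bits 00010000 = 16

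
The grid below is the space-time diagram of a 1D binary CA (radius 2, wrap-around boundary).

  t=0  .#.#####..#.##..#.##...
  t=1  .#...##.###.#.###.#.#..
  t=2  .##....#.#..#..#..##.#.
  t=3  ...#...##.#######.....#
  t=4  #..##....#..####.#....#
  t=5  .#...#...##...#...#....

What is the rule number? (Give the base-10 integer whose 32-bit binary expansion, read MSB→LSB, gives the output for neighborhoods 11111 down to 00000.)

3412346672

  #####|#  b31=1 t=0,i=5
  ####.|#  b30=1 t=0,i=6
  ###.#|.  b29=0 t=1,i=10
  ###..|.  b28=0 t=0,i=7
  ##.##|#  b27=1 t=1,i=7
  ##.#.|.  b26=0 t=1,i=11
  ##..#|#  b25=1 t=0,i=8
  ##...|#  b24=1 t=0,i=20
  #.###|.  b23=0 t=0,i=3
  #.##.|#  b22=1 t=0,i=12
  #.#.#|#  b21=1 t=1,i=12
  #.#..|.  b20=0 t=1,i=20
  #..##|.  b19=0 t=2,i=0
  #..#.|#  b18=1 t=0,i=9
  #...#|.  b17=0 t=1,i=3
  #....|.  b16=0 t=0,i=21
  .####|.  b15=0 t=0,i=4
  .###.|#  b14=1 t=1,i=9
  .##.#|.  b13=0 t=1,i=6
  .##..|.  b12=0 t=0,i=13
  .#.##|.  b11=0 t=0,i=2
  .#.#.|#  b10=1 t=1,i=19
  .#..#|#  b9=1 t=2,i=10
  .#...|#  b8=1 t=1,i=2
  ..###|.  b7=0 t=4,i=12
  ..##.|.  b6=0 t=1,i=5
  ..#.#|#  b5=1 t=0,i=1
  ..#..|#  b4=1 t=1,i=1
  ...##|.  b3=0 t=1,i=4
  ...#.|.  b2=0 t=0,i=0
  ....#|.  b1=0 t=0,i=22
  .....|.  b0=0 t=3,i=19
  bits 11001011011001000100011100110000 = 3412346672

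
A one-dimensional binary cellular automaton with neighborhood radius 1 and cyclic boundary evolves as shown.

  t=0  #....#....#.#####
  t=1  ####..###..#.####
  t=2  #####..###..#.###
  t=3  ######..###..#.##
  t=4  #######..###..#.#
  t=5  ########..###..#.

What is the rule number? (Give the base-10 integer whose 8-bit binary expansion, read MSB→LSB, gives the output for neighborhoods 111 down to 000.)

241

  ###|#  b7=1 t=0,i=13
  ##.|#  b6=1 t=0,i=0
  #.#|#  b5=1 t=0,i=11
  #..|#  b4=1 t=0,i=1
  .##|.  b3=0 t=0,i=12
  .#.|.  b2=0 t=0,i=5
  ..#|.  b1=0 t=0,i=4
  ...|#  b0=1 t=0,i=2
  bits 11110001 = 241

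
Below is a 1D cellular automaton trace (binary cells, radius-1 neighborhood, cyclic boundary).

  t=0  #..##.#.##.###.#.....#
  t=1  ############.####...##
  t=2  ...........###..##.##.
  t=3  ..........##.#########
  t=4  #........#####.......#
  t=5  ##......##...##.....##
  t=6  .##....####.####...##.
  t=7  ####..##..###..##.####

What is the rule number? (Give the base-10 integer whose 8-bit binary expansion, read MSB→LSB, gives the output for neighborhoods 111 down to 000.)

126

  [7] ### => .  t=0,i=12
  [6] ##. => #  t=0,i=0
  [5] #.# => #  t=0,i=5
  [4] #.. => #  t=0,i=1
  [3] .## => #  t=0,i=3
  [2] .#. => #  t=0,i=6
  [1] ..# => #  t=0,i=2
  [0] ... => .  t=0,i=17
  bits 01111110 = 126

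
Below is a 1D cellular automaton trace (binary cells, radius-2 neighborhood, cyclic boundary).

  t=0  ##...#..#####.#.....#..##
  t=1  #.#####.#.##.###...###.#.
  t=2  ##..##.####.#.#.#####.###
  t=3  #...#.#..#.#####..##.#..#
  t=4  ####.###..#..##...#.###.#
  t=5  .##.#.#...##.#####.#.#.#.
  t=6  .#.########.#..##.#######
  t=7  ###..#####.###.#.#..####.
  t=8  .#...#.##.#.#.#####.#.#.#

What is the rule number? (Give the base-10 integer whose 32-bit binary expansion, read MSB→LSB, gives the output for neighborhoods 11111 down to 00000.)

3446824924

  nb #####: next=#  (t=0,i=10, bit31=1)
  nb ####.: next=#  (t=0,i=0, bit30=1)
  nb ###.#: next=.  (t=0,i=12, bit29=0)
  nb ###..: next=.  (t=0,i=1, bit28=0)
  nb ##.##: next=#  (t=1,i=12, bit27=1)
  nb ##.#.: next=#  (t=0,i=13, bit26=1)
  nb ##..#: next=.  (t=2,i=2, bit25=0)
  nb ##...: next=#  (t=0,i=2, bit24=1)
  nb #.###: next=.  (t=1,i=2, bit23=0)
  nb #.##.: next=#  (t=1,i=10, bit22=1)
  nb #.#.#: next=#  (t=1,i=0, bit21=1)
  nb #.#..: next=#  (t=0,i=14, bit20=1)
  nb #..##: next=.  (t=0,i=7, bit19=0)
  nb #..#.: next=.  (t=3,i=8, bit18=0)
  nb #...#: next=#  (t=0,i=3, bit17=1)
  nb #....: next=.  (t=0,i=16, bit16=0)
  nb .####: next=.  (t=0,i=9, bit15=0)
  nb .###.: next=#  (t=1,i=14, bit14=1)
  nb .##.#: next=.  (t=1,i=11, bit13=0)
  nb .##..: next=#  (t=3,i=0, bit12=1)
  nb .#.##: next=#  (t=1,i=1, bit11=1)
  nb .#.#.: next=#  (t=1,i=24, bit10=1)
  nb .#..#: next=#  (t=0,i=6, bit9=1)
  nb .#...: next=#  (t=0,i=15, bit8=1)
  nb ..###: next=#  (t=0,i=8, bit7=1)
  nb ..##.: next=#  (t=2,i=4, bit6=1)
  nb ..#.#: next=.  (t=3,i=4, bit5=0)
  nb ..#..: next=#  (t=0,i=5, bit4=1)
  nb ...##: next=#  (t=1,i=18, bit3=1)
  nb ...#.: next=#  (t=0,i=4, bit2=1)
  nb ....#: next=.  (t=0,i=18, bit1=0)
  nb .....: next=.  (t=0,i=17, bit0=0)
  bits 11001101011100100101111111011100 = 3446824924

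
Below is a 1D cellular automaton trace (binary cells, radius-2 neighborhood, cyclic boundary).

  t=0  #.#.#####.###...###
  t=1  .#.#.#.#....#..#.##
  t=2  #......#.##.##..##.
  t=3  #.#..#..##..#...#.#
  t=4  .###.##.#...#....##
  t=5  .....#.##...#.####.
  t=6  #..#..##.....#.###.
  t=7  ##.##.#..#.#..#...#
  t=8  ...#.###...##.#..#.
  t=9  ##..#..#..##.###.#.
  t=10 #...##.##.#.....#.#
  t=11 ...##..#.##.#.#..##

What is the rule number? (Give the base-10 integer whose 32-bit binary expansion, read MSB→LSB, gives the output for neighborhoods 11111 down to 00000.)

1414629978

  ##### -> .   bit 31 = 0  t=0,i=6
  ####. -> #   bit 30 = 1  t=0,i=7
  ###.# -> .   bit 29 = 0  t=0,i=0
  ###.. -> #   bit 28 = 1  t=0,i=12
  ##.## -> .   bit 27 = 0  t=0,i=9
  ##.#. -> #   bit 26 = 1  t=0,i=1
  ##..# -> .   bit 25 = 0  t=2,i=14
  ##... -> .   bit 24 = 0  t=0,i=13
  #.### -> .   bit 23 = 0  t=0,i=4
  #.##. -> #   bit 22 = 1  t=1,i=17
  #.#.# -> .   bit 21 = 0  t=0,i=2
  #.#.. -> #   bit 20 = 1  t=1,i=7
  #..## -> .   bit 19 = 0  t=2,i=15
  #..#. -> .   bit 18 = 0  t=1,i=14
  #...# -> .   bit 17 = 0  t=0,i=14
  #.... -> #   bit 16 = 1  t=1,i=9
  .#### -> #   bit 15 = 1  t=0,i=5
  .###. -> .   bit 14 = 0  t=0,i=11
  .##.# -> .   bit 13 = 0  t=1,i=18
  .##.. -> .   bit 12 = 0  t=2,i=13
  .#.## -> #   bit 11 = 1  t=0,i=3
  .#.#. -> .   bit 10 = 0  t=1,i=2
  .#..# -> #   bit 9 = 1  t=1,i=13
  .#... -> .   bit 8 = 0  t=1,i=8
  ..### -> .   bit 7 = 0  t=0,i=16
  ..##. -> #   bit 6 = 1  t=2,i=16
  ..#.# -> .   bit 5 = 0  t=1,i=15
  ..#.. -> #   bit 4 = 1  t=1,i=12
  ...## -> #   bit 3 = 1  t=0,i=15
  ...#. -> .   bit 2 = 0  t=1,i=11
  ....# -> #   bit 1 = 1  t=1,i=10
  ..... -> .   bit 0 = 0  t=2,i=3
  bits 01010100010100011000101001011010 = 1414629978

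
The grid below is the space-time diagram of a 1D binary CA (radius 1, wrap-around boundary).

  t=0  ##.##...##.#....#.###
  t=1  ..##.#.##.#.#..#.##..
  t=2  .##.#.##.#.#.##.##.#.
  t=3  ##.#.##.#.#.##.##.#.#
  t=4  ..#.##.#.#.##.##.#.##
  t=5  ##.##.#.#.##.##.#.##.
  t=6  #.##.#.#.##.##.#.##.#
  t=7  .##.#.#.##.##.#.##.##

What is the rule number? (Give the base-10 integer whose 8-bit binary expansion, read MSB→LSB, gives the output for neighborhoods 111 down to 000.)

  nb ###: next=.  (t=0,i=0, bit7=0)
  nb ##.: next=.  (t=0,i=1, bit6=0)
  nb #.#: next=#  (t=0,i=2, bit5=1)
  nb #..: next=#  (t=0,i=5, bit4=1)
  nb .##: next=#  (t=0,i=3, bit3=1)
  nb .#.: next=.  (t=0,i=11, bit2=0)
  nb ..#: next=#  (t=0,i=7, bit1=1)
  nb ...: next=.  (t=0,i=6, bit0=0)
  bits 00111010 = 58

58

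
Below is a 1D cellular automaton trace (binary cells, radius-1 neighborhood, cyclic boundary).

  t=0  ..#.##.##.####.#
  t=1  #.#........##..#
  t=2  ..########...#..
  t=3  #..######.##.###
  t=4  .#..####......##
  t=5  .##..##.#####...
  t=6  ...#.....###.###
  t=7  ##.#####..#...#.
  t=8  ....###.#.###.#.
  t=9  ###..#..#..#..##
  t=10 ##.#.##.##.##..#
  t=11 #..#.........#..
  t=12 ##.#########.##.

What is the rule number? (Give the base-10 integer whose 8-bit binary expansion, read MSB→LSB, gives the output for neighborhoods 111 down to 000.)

  ### -> #   bit 7 = 1  t=0,i=11
  ##. -> .   bit 6 = 0  t=0,i=5
  #.# -> .   bit 5 = 0  t=0,i=3
  #.. -> #   bit 4 = 1  t=0,i=0
  .## -> .   bit 3 = 0  t=0,i=4
  .#. -> #   bit 2 = 1  t=0,i=2
  ..# -> .   bit 1 = 0  t=0,i=1
  ... -> #   bit 0 = 1  t=1,i=4
  bits 10010101 = 149

149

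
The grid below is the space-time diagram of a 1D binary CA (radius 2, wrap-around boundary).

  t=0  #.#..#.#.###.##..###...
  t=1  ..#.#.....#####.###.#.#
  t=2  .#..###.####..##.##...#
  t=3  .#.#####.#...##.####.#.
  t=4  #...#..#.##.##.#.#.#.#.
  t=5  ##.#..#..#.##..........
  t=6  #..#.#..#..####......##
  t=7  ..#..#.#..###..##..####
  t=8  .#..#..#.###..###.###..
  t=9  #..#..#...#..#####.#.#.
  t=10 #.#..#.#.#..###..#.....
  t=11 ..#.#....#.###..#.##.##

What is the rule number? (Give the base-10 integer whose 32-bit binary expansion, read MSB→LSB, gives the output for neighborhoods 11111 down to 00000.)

694014414

  nb #####: next=.  (t=1,i=12, bit31=0)
  nb ####.: next=.  (t=1,i=13, bit30=0)
  nb ###.#: next=#  (t=0,i=11, bit29=1)
  nb ###..: next=.  (t=0,i=19, bit28=0)
  nb ##.##: next=#  (t=0,i=12, bit27=1)
  nb ##.#.: next=.  (t=1,i=19, bit26=0)
  nb ##..#: next=.  (t=0,i=15, bit25=0)
  nb ##...: next=#  (t=0,i=20, bit24=1)
  nb #.###: next=.  (t=0,i=9, bit23=0)
  nb #.##.: next=#  (t=0,i=13, bit22=1)
  nb #.#.#: next=.  (t=0,i=7, bit21=0)
  nb #.#..: next=#  (t=0,i=2, bit20=1)
  nb #..##: next=#  (t=0,i=16, bit19=1)
  nb #..#.: next=#  (t=0,i=4, bit18=1)
  nb #...#: next=.  (t=0,i=21, bit17=0)
  nb #....: next=#  (t=1,i=6, bit16=1)
  nb .####: next=#  (t=1,i=11, bit15=1)
  nb .###.: next=#  (t=0,i=10, bit14=1)
  nb .##.#: next=.  (t=2,i=15, bit13=0)
  nb .##..: next=#  (t=0,i=14, bit12=1)
  nb .#.##: next=.  (t=0,i=8, bit11=0)
  nb .#.#.: next=.  (t=0,i=1, bit10=0)
  nb .#..#: next=.  (t=0,i=3, bit9=0)
  nb .#...: next=#  (t=1,i=5, bit8=1)
  nb ..###: next=#  (t=0,i=17, bit7=1)
  nb ..##.: next=#  (t=2,i=14, bit6=1)
  nb ..#.#: next=.  (t=0,i=0, bit5=0)
  nb ..#..: next=.  (t=4,i=4, bit4=0)
  nb ...##: next=#  (t=1,i=9, bit3=1)
  nb ...#.: next=#  (t=0,i=22, bit2=1)
  nb ....#: next=#  (t=1,i=8, bit1=1)
  nb .....: next=.  (t=1,i=7, bit0=0)
  bits 00101001010111011101000111001110 = 694014414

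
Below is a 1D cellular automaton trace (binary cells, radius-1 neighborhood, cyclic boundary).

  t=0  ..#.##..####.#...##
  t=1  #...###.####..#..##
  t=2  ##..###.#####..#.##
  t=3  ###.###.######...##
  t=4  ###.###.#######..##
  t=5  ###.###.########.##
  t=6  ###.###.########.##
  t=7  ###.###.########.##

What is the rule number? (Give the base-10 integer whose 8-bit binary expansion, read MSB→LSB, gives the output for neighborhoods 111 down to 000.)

216

  ###|#  b7=1 t=0,i=9
  ##.|#  b6=1 t=0,i=5
  #.#|.  b5=0 t=0,i=3
  #..|#  b4=1 t=0,i=0
  .##|#  b3=1 t=0,i=4
  .#.|.  b2=0 t=0,i=2
  ..#|.  b1=0 t=0,i=1
  ...|.  b0=0 t=0,i=15
  bits 11011000 = 216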